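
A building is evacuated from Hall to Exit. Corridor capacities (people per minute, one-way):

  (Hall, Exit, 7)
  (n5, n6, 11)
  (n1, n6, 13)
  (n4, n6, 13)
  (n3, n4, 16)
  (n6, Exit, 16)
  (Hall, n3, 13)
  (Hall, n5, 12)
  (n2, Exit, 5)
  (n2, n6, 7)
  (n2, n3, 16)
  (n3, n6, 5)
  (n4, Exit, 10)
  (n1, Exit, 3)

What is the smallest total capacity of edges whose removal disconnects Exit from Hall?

Augment Hall→Exit: bottleneck 7, flow now 7.
Augment Hall→n3→n4→Exit: bottleneck 10, flow now 17.
Augment Hall→n3→n6→Exit: bottleneck 3, flow now 20.
Augment Hall→n5→n6→Exit: bottleneck 11, flow now 31.
No augmenting path remains; maximum flow = 31.
By max-flow min-cut, the minimum cut capacity equals the max flow.
In the residual graph, reachable from Hall: {Hall, n5}.
Min-cut edges: Hall→n3 (13), Hall→Exit (7), n5→n6 (11); capacity 13 + 7 + 11 = 31.

31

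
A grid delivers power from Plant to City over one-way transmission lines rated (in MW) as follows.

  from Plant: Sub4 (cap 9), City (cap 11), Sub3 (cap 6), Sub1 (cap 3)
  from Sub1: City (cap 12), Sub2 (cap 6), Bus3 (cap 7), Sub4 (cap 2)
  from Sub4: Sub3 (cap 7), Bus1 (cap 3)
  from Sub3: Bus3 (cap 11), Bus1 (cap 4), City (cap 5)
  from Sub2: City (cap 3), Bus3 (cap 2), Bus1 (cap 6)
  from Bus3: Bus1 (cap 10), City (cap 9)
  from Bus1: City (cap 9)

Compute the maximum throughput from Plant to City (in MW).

Augment Plant→City: bottleneck 11, flow now 11.
Augment Plant→Sub1→City: bottleneck 3, flow now 14.
Augment Plant→Sub3→City: bottleneck 5, flow now 19.
Augment Plant→Sub4→Bus1→City: bottleneck 3, flow now 22.
Augment Plant→Sub3→Bus3→City: bottleneck 1, flow now 23.
Augment Plant→Sub4→Sub3→Bus3→City: bottleneck 6, flow now 29.
No augmenting path remains; maximum flow = 29.
In the residual graph, reachable from Plant: {Plant}.
Min-cut edges: Plant→Sub1 (3), Plant→Sub4 (9), Plant→Sub3 (6), Plant→City (11); capacity 3 + 9 + 6 + 11 = 29.
This cut is saturated, so no flow can exceed 29.

29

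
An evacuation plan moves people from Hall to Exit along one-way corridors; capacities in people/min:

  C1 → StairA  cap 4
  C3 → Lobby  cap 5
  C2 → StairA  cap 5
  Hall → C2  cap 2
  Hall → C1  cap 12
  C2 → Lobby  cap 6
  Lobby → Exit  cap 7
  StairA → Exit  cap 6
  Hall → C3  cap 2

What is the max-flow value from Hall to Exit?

Augment Hall→C1→StairA→Exit: bottleneck 4, flow now 4.
Augment Hall→C2→Lobby→Exit: bottleneck 2, flow now 6.
Augment Hall→C3→Lobby→Exit: bottleneck 2, flow now 8.
No augmenting path remains; maximum flow = 8.
In the residual graph, reachable from Hall: {Hall, C1}.
Min-cut edges: Hall→C2 (2), Hall→C3 (2), C1→StairA (4); capacity 2 + 2 + 4 = 8.
This cut is saturated, so no flow can exceed 8.

8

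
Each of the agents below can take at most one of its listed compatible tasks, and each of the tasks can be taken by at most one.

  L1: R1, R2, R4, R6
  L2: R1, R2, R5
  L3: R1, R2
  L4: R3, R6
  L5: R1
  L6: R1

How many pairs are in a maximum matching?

5

Unit-capacity flow: source→left, listed edges, right→sink; max matching = max flow.
Augmenting path L1→R1 (+1); matched 1.
Augmenting path L2→R2 (+1); matched 2.
Augmenting path L4→R3 (+1); matched 3.
Augmenting path L3→R1→L1→R4 (+1); matched 4.
Augmenting path L5→R1→L3→R2→L2→R5 (+1); matched 5.
No augmenting path remains; maximum matching = 5.
König certificate: {L1, L2, L3, L4, R1} is a vertex cover of size 5 (every listed pair touches it), so no matching can be larger.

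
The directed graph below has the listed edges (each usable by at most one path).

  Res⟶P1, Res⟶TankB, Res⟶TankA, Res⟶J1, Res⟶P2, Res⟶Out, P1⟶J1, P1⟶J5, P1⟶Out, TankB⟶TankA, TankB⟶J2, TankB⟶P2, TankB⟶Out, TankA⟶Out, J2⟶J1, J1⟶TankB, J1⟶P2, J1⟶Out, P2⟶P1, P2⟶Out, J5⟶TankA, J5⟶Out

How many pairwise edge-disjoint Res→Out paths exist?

Assign every edge capacity 1; by Menger, the answer equals the max flow.
Path Res→Out (+1); total 1.
Path Res→P1→Out (+1); total 2.
Path Res→TankB→Out (+1); total 3.
Path Res→TankA→Out (+1); total 4.
Path Res→J1→Out (+1); total 5.
Path Res→P2→Out (+1); total 6.
No residual Res→Out path; max flow = 6.
Certifying cut of size 6: {Res→J1, Res→Out, Res→P1, Res→P2, Res→TankA, Res→TankB}.

6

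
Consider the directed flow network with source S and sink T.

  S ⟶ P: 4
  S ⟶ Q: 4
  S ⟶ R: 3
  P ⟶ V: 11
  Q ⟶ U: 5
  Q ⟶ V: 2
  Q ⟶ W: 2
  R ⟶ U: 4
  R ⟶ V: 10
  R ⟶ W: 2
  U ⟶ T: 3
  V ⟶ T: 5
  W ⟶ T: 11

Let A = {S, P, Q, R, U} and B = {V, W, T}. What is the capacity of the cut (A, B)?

30

Edges leaving {S, P, Q, R, U}: P→V (11), Q→V (2), Q→W (2), R→V (10), R→W (2), U→T (3).
Cut capacity = 11 + 2 + 2 + 10 + 2 + 3 = 30.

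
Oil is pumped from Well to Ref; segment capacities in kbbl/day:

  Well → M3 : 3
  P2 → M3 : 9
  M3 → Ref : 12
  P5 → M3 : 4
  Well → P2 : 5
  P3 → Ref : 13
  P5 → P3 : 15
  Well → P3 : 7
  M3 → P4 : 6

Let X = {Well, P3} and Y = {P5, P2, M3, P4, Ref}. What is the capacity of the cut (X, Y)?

21

Edges leaving {Well, P3}: Well→P2 (5), Well→M3 (3), P3→Ref (13).
Cut capacity = 5 + 3 + 13 = 21.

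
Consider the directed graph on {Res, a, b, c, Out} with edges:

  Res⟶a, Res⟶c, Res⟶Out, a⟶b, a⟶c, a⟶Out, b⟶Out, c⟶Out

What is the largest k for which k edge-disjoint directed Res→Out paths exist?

Assign every edge capacity 1; by Menger, the answer equals the max flow.
Path Res→Out (+1); total 1.
Path Res→a→Out (+1); total 2.
Path Res→c→Out (+1); total 3.
No residual Res→Out path; max flow = 3.
Certifying cut of size 3: {Res→Out, Res→a, Res→c}.

3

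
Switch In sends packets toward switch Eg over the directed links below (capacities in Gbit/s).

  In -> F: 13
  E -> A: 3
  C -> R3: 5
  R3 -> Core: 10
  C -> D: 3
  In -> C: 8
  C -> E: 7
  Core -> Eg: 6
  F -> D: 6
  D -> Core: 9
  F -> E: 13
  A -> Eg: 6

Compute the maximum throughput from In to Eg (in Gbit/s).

Augment In→C→R3→Core→Eg: bottleneck 5, flow now 5.
Augment In→C→D→Core→Eg: bottleneck 1, flow now 6.
Augment In→C→E→A→Eg: bottleneck 2, flow now 8.
Augment In→F→E→A→Eg: bottleneck 1, flow now 9.
No augmenting path remains; maximum flow = 9.
In the residual graph, reachable from In: {In, C, F, R3, D, E, Core}.
Min-cut edges: E→A (3), Core→Eg (6); capacity 3 + 6 = 9.
This cut is saturated, so no flow can exceed 9.

9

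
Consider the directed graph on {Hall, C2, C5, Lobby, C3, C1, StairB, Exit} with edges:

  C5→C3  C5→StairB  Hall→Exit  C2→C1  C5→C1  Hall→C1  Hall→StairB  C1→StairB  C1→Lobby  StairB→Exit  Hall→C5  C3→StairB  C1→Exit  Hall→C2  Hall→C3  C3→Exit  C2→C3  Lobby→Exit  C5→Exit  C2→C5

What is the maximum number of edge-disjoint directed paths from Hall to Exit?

Assign every edge capacity 1; by Menger, the answer equals the max flow.
Path Hall→Exit (+1); total 1.
Path Hall→C5→Exit (+1); total 2.
Path Hall→C3→Exit (+1); total 3.
Path Hall→C1→Exit (+1); total 4.
Path Hall→StairB→Exit (+1); total 5.
Path Hall→C2→C1→Lobby→Exit (+1); total 6.
No residual Hall→Exit path; max flow = 6.
Certifying cut of size 6: {Hall→C1, Hall→C2, Hall→C3, Hall→C5, Hall→Exit, Hall→StairB}.

6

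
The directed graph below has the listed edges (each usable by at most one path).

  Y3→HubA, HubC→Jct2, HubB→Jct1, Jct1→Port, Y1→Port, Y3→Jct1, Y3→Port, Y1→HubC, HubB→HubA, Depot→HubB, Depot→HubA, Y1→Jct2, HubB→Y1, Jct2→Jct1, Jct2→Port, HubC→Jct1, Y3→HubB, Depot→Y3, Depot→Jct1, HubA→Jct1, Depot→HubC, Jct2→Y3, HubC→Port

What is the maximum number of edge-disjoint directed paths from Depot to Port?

4

Assign every edge capacity 1; by Menger, the answer equals the max flow.
Path Depot→Y3→Port (+1); total 1.
Path Depot→HubC→Port (+1); total 2.
Path Depot→Jct1→Port (+1); total 3.
Path Depot→HubB→Y1→Port (+1); total 4.
No residual Depot→Port path; max flow = 4.
Certifying cut of size 4: {Depot→HubB, Depot→HubC, Depot→Y3, Jct1→Port}.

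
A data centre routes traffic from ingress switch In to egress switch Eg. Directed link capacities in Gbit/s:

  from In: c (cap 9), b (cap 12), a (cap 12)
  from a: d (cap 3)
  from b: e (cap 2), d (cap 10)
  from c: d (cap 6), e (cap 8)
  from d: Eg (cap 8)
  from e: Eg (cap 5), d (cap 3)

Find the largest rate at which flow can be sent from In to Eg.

Augment In→a→d→Eg: bottleneck 3, flow now 3.
Augment In→b→d→Eg: bottleneck 5, flow now 8.
Augment In→b→e→Eg: bottleneck 2, flow now 10.
Augment In→c→e→Eg: bottleneck 3, flow now 13.
No augmenting path remains; maximum flow = 13.
In the residual graph, reachable from In: {In, a, b, c, d, e}.
Min-cut edges: d→Eg (8), e→Eg (5); capacity 8 + 5 = 13.
This cut is saturated, so no flow can exceed 13.

13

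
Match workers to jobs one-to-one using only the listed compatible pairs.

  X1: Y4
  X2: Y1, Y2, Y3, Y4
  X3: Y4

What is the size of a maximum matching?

Unit-capacity flow: source→left, listed edges, right→sink; max matching = max flow.
Augmenting path X1→Y4 (+1); matched 1.
Augmenting path X2→Y1 (+1); matched 2.
No augmenting path remains; maximum matching = 2.
König certificate: {X2, Y4} is a vertex cover of size 2 (every listed pair touches it), so no matching can be larger.

2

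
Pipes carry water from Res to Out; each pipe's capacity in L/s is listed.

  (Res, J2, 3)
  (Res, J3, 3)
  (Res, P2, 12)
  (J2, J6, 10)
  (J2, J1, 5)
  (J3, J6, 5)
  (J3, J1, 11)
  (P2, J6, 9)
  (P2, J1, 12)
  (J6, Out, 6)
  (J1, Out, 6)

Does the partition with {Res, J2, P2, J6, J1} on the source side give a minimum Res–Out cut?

Given cut capacity: 3 + 6 + 6 = 15.
Augment Res→J2→J6→Out: bottleneck 3, flow now 3.
Augment Res→J3→J6→Out: bottleneck 3, flow now 6.
Augment Res→P2→J1→Out: bottleneck 6, flow now 12.
No augmenting path remains; maximum flow = 12.
In the residual graph, reachable from Res: {Res, J2, J3, P2, J6, J1}.
Min-cut edges: J6→Out (6), J1→Out (6); capacity 6 + 6 = 12.
Cut capacity 15 exceeds the max flow 12, so it is not minimum.

No — its capacity is 15, but the minimum cut has capacity 12.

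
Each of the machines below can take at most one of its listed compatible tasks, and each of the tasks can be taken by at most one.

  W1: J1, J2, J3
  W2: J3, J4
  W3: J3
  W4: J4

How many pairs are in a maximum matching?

Unit-capacity flow: source→left, listed edges, right→sink; max matching = max flow.
Augmenting path W1→J1 (+1); matched 1.
Augmenting path W2→J3 (+1); matched 2.
Augmenting path W4→J4 (+1); matched 3.
No augmenting path remains; maximum matching = 3.
König certificate: {W1, J3, J4} is a vertex cover of size 3 (every listed pair touches it), so no matching can be larger.

3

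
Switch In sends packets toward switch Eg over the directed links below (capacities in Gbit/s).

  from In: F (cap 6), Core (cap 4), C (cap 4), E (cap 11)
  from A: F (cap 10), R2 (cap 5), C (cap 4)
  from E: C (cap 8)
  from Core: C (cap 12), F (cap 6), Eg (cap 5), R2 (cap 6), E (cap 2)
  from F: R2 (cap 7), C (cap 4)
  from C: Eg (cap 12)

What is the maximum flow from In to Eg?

Augment In→Core→Eg: bottleneck 4, flow now 4.
Augment In→C→Eg: bottleneck 4, flow now 8.
Augment In→E→C→Eg: bottleneck 8, flow now 16.
No augmenting path remains; maximum flow = 16.
In the residual graph, reachable from In: {In, E, F, R2, C}.
Min-cut edges: In→Core (4), C→Eg (12); capacity 4 + 12 = 16.
This cut is saturated, so no flow can exceed 16.

16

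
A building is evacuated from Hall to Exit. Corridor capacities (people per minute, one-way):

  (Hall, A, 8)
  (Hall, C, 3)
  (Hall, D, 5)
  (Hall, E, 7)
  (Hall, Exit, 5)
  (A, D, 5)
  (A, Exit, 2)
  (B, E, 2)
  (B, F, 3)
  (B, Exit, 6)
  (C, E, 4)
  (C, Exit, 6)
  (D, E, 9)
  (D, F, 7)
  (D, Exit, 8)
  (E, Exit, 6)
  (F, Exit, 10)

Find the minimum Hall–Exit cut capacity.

26

Augment Hall→Exit: bottleneck 5, flow now 5.
Augment Hall→A→Exit: bottleneck 2, flow now 7.
Augment Hall→C→Exit: bottleneck 3, flow now 10.
Augment Hall→D→Exit: bottleneck 5, flow now 15.
Augment Hall→E→Exit: bottleneck 6, flow now 21.
Augment Hall→A→D→Exit: bottleneck 3, flow now 24.
Augment Hall→A→D→F→Exit: bottleneck 2, flow now 26.
No augmenting path remains; maximum flow = 26.
By max-flow min-cut, the minimum cut capacity equals the max flow.
In the residual graph, reachable from Hall: {Hall, A, E}.
Min-cut edges: Hall→C (3), Hall→D (5), Hall→Exit (5), A→D (5), A→Exit (2), E→Exit (6); capacity 3 + 5 + 5 + 5 + 2 + 6 = 26.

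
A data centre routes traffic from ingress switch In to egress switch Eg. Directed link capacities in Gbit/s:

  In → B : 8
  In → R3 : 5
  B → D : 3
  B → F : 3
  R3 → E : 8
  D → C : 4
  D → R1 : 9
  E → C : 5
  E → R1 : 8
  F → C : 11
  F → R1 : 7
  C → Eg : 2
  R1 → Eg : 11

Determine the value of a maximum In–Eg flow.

11

Augment In→B→D→C→Eg: bottleneck 2, flow now 2.
Augment In→B→D→R1→Eg: bottleneck 1, flow now 3.
Augment In→B→F→R1→Eg: bottleneck 3, flow now 6.
Augment In→R3→E→R1→Eg: bottleneck 5, flow now 11.
No augmenting path remains; maximum flow = 11.
In the residual graph, reachable from In: {In, B}.
Min-cut edges: In→R3 (5), B→D (3), B→F (3); capacity 5 + 3 + 3 = 11.
This cut is saturated, so no flow can exceed 11.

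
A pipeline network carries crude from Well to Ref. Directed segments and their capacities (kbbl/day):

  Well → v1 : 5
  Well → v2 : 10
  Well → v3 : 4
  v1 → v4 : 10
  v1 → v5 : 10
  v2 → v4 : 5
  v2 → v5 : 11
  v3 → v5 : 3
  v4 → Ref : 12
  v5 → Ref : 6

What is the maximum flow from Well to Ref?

Augment Well→v1→v4→Ref: bottleneck 5, flow now 5.
Augment Well→v2→v4→Ref: bottleneck 5, flow now 10.
Augment Well→v2→v5→Ref: bottleneck 5, flow now 15.
Augment Well→v3→v5→Ref: bottleneck 1, flow now 16.
No augmenting path remains; maximum flow = 16.
In the residual graph, reachable from Well: {Well, v2, v3, v5}.
Min-cut edges: Well→v1 (5), v2→v4 (5), v5→Ref (6); capacity 5 + 5 + 6 = 16.
This cut is saturated, so no flow can exceed 16.

16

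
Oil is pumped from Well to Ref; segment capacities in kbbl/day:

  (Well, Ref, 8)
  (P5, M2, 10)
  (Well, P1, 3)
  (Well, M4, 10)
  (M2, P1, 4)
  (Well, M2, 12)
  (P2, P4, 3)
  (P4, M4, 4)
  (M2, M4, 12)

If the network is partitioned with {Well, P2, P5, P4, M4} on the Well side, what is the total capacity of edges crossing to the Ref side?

33

Edges leaving {Well, P2, P5, P4, M4}: Well→M2 (12), Well→P1 (3), Well→Ref (8), P5→M2 (10).
Cut capacity = 12 + 3 + 8 + 10 = 33.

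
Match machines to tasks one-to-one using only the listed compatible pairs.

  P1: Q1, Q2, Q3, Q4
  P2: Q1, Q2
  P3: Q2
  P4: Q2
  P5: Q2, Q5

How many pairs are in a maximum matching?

4

Unit-capacity flow: source→left, listed edges, right→sink; max matching = max flow.
Augmenting path P1→Q1 (+1); matched 1.
Augmenting path P2→Q2 (+1); matched 2.
Augmenting path P5→Q5 (+1); matched 3.
Augmenting path P3→Q2→P2→Q1→P1→Q3 (+1); matched 4.
No augmenting path remains; maximum matching = 4.
König certificate: {P1, P2, P5, Q2} is a vertex cover of size 4 (every listed pair touches it), so no matching can be larger.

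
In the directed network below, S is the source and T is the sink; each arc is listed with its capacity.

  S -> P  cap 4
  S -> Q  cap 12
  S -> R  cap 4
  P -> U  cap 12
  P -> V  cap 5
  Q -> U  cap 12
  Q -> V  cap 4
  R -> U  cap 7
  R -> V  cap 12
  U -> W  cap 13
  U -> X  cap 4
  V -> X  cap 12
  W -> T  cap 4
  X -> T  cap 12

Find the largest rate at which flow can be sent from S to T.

16

Augment S→P→U→W→T: bottleneck 4, flow now 4.
Augment S→Q→U→X→T: bottleneck 4, flow now 8.
Augment S→Q→V→X→T: bottleneck 4, flow now 12.
Augment S→R→V→X→T: bottleneck 4, flow now 16.
No augmenting path remains; maximum flow = 16.
In the residual graph, reachable from S: {S, P, Q, R, U, V, W, X}.
Min-cut edges: W→T (4), X→T (12); capacity 4 + 12 = 16.
This cut is saturated, so no flow can exceed 16.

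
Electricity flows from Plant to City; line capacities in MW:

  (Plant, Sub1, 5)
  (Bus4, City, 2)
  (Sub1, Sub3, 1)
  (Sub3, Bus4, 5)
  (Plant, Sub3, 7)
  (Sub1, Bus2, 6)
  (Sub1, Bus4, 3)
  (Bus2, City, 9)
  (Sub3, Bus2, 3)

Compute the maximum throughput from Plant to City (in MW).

Augment Plant→Sub1→Bus2→City: bottleneck 5, flow now 5.
Augment Plant→Sub3→Bus2→City: bottleneck 3, flow now 8.
Augment Plant→Sub3→Bus4→City: bottleneck 2, flow now 10.
No augmenting path remains; maximum flow = 10.
In the residual graph, reachable from Plant: {Plant, Sub3, Bus4}.
Min-cut edges: Plant→Sub1 (5), Sub3→Bus2 (3), Bus4→City (2); capacity 5 + 3 + 2 = 10.
This cut is saturated, so no flow can exceed 10.

10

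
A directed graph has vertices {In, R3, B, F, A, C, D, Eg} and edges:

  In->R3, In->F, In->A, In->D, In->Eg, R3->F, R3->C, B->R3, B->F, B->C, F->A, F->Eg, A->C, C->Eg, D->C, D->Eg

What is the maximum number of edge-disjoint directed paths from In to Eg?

4

Assign every edge capacity 1; by Menger, the answer equals the max flow.
Path In→Eg (+1); total 1.
Path In→F→Eg (+1); total 2.
Path In→D→Eg (+1); total 3.
Path In→R3→C→Eg (+1); total 4.
No residual In→Eg path; max flow = 4.
Certifying cut of size 4: {C→Eg, F→Eg, In→D, In→Eg}.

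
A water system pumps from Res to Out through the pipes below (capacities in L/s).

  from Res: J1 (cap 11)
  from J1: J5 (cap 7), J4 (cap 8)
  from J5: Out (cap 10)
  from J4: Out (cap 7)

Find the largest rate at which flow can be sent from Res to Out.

Augment Res→J1→J5→Out: bottleneck 7, flow now 7.
Augment Res→J1→J4→Out: bottleneck 4, flow now 11.
No augmenting path remains; maximum flow = 11.
In the residual graph, reachable from Res: {Res}.
Min-cut edges: Res→J1 (11); capacity 11 = 11.
This cut is saturated, so no flow can exceed 11.

11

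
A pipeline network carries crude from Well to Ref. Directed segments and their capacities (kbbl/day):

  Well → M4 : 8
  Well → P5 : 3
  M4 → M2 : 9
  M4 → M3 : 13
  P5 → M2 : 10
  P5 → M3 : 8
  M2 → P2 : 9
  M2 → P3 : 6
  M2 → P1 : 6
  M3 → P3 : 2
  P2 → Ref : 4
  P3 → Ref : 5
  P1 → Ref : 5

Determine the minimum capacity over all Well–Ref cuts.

11

Augment Well→M4→M2→P2→Ref: bottleneck 4, flow now 4.
Augment Well→M4→M2→P3→Ref: bottleneck 4, flow now 8.
Augment Well→P5→M2→P3→Ref: bottleneck 1, flow now 9.
Augment Well→P5→M2→P1→Ref: bottleneck 2, flow now 11.
No augmenting path remains; maximum flow = 11.
By max-flow min-cut, the minimum cut capacity equals the max flow.
In the residual graph, reachable from Well: {Well}.
Min-cut edges: Well→M4 (8), Well→P5 (3); capacity 8 + 3 = 11.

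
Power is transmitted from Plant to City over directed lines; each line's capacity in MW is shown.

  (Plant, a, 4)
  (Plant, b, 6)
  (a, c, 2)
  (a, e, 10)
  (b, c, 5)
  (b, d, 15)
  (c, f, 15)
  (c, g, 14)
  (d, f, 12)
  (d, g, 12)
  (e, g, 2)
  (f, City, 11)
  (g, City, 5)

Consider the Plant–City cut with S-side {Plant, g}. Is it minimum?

Given cut capacity: 4 + 6 + 5 = 15.
Augment Plant→a→c→f→City: bottleneck 2, flow now 2.
Augment Plant→a→e→g→City: bottleneck 2, flow now 4.
Augment Plant→b→c→f→City: bottleneck 5, flow now 9.
Augment Plant→b→d→f→City: bottleneck 1, flow now 10.
No augmenting path remains; maximum flow = 10.
In the residual graph, reachable from Plant: {Plant}.
Min-cut edges: Plant→a (4), Plant→b (6); capacity 4 + 6 = 10.
Cut capacity 15 exceeds the max flow 10, so it is not minimum.

No — its capacity is 15, but the minimum cut has capacity 10.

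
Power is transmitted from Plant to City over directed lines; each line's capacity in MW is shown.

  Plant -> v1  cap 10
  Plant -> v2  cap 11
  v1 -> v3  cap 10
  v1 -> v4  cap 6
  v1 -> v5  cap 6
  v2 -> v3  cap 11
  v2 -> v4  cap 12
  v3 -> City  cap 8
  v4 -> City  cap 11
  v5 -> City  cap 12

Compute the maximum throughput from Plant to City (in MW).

21

Augment Plant→v1→v3→City: bottleneck 8, flow now 8.
Augment Plant→v1→v4→City: bottleneck 2, flow now 10.
Augment Plant→v2→v4→City: bottleneck 9, flow now 19.
Augment Plant→v2→v3→v1→v5→City: bottleneck 2, flow now 21. (uses reverse residual edge)
No augmenting path remains; maximum flow = 21.
In the residual graph, reachable from Plant: {Plant}.
Min-cut edges: Plant→v1 (10), Plant→v2 (11); capacity 10 + 11 = 21.
This cut is saturated, so no flow can exceed 21.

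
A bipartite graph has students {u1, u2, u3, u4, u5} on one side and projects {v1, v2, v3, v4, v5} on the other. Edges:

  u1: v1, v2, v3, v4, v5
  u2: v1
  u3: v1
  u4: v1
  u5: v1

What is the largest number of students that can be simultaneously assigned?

Unit-capacity flow: source→left, listed edges, right→sink; max matching = max flow.
Augmenting path u1→v1 (+1); matched 1.
Augmenting path u2→v1→u1→v2 (+1); matched 2.
No augmenting path remains; maximum matching = 2.
König certificate: {u1, v1} is a vertex cover of size 2 (every listed pair touches it), so no matching can be larger.

2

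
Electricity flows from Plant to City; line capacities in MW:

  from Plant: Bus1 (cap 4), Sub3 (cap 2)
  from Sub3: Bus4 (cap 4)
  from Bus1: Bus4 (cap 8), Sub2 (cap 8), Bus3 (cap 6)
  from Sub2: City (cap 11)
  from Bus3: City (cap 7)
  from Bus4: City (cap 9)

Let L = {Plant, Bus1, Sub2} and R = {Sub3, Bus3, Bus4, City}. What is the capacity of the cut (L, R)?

Edges leaving {Plant, Bus1, Sub2}: Plant→Sub3 (2), Bus1→Bus3 (6), Bus1→Bus4 (8), Sub2→City (11).
Cut capacity = 2 + 6 + 8 + 11 = 27.

27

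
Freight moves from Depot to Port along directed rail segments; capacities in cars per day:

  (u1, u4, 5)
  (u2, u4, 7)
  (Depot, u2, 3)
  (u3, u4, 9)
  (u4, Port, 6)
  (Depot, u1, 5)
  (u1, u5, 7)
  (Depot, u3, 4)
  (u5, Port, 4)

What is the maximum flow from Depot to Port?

Augment Depot→u1→u4→Port: bottleneck 5, flow now 5.
Augment Depot→u2→u4→Port: bottleneck 1, flow now 6.
Augment Depot→u2→u4→u1→u5→Port: bottleneck 2, flow now 8. (uses reverse residual edge)
Augment Depot→u3→u4→u1→u5→Port: bottleneck 2, flow now 10. (uses reverse residual edge)
No augmenting path remains; maximum flow = 10.
In the residual graph, reachable from Depot: {Depot, u1, u2, u3, u4, u5}.
Min-cut edges: u4→Port (6), u5→Port (4); capacity 6 + 4 = 10.
This cut is saturated, so no flow can exceed 10.

10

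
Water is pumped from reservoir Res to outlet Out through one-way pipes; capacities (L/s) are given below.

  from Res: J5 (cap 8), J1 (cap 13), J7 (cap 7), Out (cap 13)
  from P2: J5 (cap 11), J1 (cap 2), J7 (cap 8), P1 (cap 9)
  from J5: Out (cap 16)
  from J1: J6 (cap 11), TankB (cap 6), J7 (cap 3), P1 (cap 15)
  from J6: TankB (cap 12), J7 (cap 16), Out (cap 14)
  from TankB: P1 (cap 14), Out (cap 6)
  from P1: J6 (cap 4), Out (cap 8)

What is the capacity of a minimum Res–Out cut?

Augment Res→Out: bottleneck 13, flow now 13.
Augment Res→J5→Out: bottleneck 8, flow now 21.
Augment Res→J1→J6→Out: bottleneck 11, flow now 32.
Augment Res→J1→TankB→Out: bottleneck 2, flow now 34.
No augmenting path remains; maximum flow = 34.
By max-flow min-cut, the minimum cut capacity equals the max flow.
In the residual graph, reachable from Res: {Res, J7}.
Min-cut edges: Res→J5 (8), Res→J1 (13), Res→Out (13); capacity 8 + 13 + 13 = 34.

34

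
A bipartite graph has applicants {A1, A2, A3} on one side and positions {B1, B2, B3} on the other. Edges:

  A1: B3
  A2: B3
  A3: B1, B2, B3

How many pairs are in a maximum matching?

Unit-capacity flow: source→left, listed edges, right→sink; max matching = max flow.
Augmenting path A1→B3 (+1); matched 1.
Augmenting path A3→B1 (+1); matched 2.
No augmenting path remains; maximum matching = 2.
König certificate: {A3, B3} is a vertex cover of size 2 (every listed pair touches it), so no matching can be larger.

2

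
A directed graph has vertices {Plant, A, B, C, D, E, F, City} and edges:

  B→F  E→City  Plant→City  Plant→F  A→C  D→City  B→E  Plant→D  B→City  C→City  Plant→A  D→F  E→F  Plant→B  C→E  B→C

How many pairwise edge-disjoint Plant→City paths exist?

Assign every edge capacity 1; by Menger, the answer equals the max flow.
Path Plant→City (+1); total 1.
Path Plant→B→City (+1); total 2.
Path Plant→D→City (+1); total 3.
Path Plant→A→C→City (+1); total 4.
No residual Plant→City path; max flow = 4.
Certifying cut of size 4: {Plant→A, Plant→B, Plant→City, Plant→D}.

4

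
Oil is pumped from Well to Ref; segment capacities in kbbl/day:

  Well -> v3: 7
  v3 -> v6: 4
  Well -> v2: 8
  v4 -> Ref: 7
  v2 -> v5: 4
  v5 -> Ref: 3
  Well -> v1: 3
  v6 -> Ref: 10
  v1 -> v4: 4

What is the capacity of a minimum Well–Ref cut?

10

Augment Well→v1→v4→Ref: bottleneck 3, flow now 3.
Augment Well→v2→v5→Ref: bottleneck 3, flow now 6.
Augment Well→v3→v6→Ref: bottleneck 4, flow now 10.
No augmenting path remains; maximum flow = 10.
By max-flow min-cut, the minimum cut capacity equals the max flow.
In the residual graph, reachable from Well: {Well, v2, v3, v5}.
Min-cut edges: Well→v1 (3), v3→v6 (4), v5→Ref (3); capacity 3 + 4 + 3 = 10.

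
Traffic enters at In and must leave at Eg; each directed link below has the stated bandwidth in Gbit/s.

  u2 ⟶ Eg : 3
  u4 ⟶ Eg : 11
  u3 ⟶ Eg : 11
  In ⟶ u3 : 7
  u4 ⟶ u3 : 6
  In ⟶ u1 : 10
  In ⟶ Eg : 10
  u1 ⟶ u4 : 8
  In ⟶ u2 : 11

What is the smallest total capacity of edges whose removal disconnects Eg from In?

28

Augment In→Eg: bottleneck 10, flow now 10.
Augment In→u2→Eg: bottleneck 3, flow now 13.
Augment In→u3→Eg: bottleneck 7, flow now 20.
Augment In→u1→u4→Eg: bottleneck 8, flow now 28.
No augmenting path remains; maximum flow = 28.
By max-flow min-cut, the minimum cut capacity equals the max flow.
In the residual graph, reachable from In: {In, u1, u2}.
Min-cut edges: In→u3 (7), In→Eg (10), u1→u4 (8), u2→Eg (3); capacity 7 + 10 + 8 + 3 = 28.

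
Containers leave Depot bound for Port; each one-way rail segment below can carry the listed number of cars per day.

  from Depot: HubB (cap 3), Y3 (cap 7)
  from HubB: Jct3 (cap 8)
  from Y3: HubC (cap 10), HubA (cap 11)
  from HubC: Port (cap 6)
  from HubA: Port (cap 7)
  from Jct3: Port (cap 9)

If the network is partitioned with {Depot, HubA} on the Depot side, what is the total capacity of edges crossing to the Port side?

Edges leaving {Depot, HubA}: Depot→HubB (3), Depot→Y3 (7), HubA→Port (7).
Cut capacity = 3 + 7 + 7 = 17.

17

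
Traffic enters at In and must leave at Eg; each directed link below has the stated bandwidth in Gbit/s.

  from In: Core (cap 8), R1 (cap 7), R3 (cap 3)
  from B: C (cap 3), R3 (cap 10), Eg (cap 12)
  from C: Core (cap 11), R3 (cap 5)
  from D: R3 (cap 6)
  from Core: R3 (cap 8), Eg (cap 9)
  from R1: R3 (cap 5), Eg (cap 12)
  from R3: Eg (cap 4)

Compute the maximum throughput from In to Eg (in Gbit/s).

Augment In→Core→Eg: bottleneck 8, flow now 8.
Augment In→R1→Eg: bottleneck 7, flow now 15.
Augment In→R3→Eg: bottleneck 3, flow now 18.
No augmenting path remains; maximum flow = 18.
In the residual graph, reachable from In: {In}.
Min-cut edges: In→Core (8), In→R1 (7), In→R3 (3); capacity 8 + 7 + 3 = 18.
This cut is saturated, so no flow can exceed 18.

18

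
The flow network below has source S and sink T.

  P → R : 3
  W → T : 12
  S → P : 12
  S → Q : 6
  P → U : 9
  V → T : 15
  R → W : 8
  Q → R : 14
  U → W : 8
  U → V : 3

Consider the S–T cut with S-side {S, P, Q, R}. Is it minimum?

No — its capacity is 17, but the minimum cut has capacity 15.

Given cut capacity: 9 + 8 = 17.
Augment S→P→R→W→T: bottleneck 3, flow now 3.
Augment S→P→U→V→T: bottleneck 3, flow now 6.
Augment S→P→U→W→T: bottleneck 6, flow now 12.
Augment S→Q→R→W→T: bottleneck 3, flow now 15.
No augmenting path remains; maximum flow = 15.
In the residual graph, reachable from S: {S, P, Q, R, U, W}.
Min-cut edges: U→V (3), W→T (12); capacity 3 + 12 = 15.
Cut capacity 17 exceeds the max flow 15, so it is not minimum.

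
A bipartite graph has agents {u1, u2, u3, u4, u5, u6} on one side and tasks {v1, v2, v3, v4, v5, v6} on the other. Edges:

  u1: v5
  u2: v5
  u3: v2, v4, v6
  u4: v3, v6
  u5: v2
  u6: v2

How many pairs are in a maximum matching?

Unit-capacity flow: source→left, listed edges, right→sink; max matching = max flow.
Augmenting path u1→v5 (+1); matched 1.
Augmenting path u3→v2 (+1); matched 2.
Augmenting path u4→v3 (+1); matched 3.
Augmenting path u5→v2→u3→v4 (+1); matched 4.
No augmenting path remains; maximum matching = 4.
König certificate: {u3, u4, v2, v5} is a vertex cover of size 4 (every listed pair touches it), so no matching can be larger.

4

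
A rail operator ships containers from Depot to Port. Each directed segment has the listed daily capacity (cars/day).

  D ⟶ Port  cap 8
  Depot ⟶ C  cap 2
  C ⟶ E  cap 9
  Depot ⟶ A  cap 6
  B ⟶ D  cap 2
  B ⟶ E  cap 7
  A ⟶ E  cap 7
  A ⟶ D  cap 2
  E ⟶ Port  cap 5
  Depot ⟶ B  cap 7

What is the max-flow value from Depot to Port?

9

Augment Depot→A→D→Port: bottleneck 2, flow now 2.
Augment Depot→A→E→Port: bottleneck 4, flow now 6.
Augment Depot→B→D→Port: bottleneck 2, flow now 8.
Augment Depot→B→E→Port: bottleneck 1, flow now 9.
No augmenting path remains; maximum flow = 9.
In the residual graph, reachable from Depot: {Depot, A, B, C, E}.
Min-cut edges: A→D (2), B→D (2), E→Port (5); capacity 2 + 2 + 5 = 9.
This cut is saturated, so no flow can exceed 9.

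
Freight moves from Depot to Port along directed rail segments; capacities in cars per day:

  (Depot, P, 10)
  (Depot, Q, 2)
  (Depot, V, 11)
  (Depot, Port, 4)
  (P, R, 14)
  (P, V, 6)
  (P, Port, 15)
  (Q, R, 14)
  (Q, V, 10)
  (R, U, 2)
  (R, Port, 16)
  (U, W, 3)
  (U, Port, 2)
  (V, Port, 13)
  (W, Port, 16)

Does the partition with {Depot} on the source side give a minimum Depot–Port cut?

Yes — it is a minimum cut (capacity 27).

Given cut capacity: 10 + 2 + 11 + 4 = 27.
Augment Depot→Port: bottleneck 4, flow now 4.
Augment Depot→P→Port: bottleneck 10, flow now 14.
Augment Depot→V→Port: bottleneck 11, flow now 25.
Augment Depot→Q→R→Port: bottleneck 2, flow now 27.
No augmenting path remains; maximum flow = 27.
Cut capacity 27 equals the max flow, so it is a minimum cut.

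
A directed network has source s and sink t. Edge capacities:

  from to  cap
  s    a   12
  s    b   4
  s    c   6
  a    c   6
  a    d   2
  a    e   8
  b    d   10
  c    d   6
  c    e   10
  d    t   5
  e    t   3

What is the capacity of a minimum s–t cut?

Augment s→a→d→t: bottleneck 2, flow now 2.
Augment s→a→e→t: bottleneck 3, flow now 5.
Augment s→b→d→t: bottleneck 3, flow now 8.
No augmenting path remains; maximum flow = 8.
By max-flow min-cut, the minimum cut capacity equals the max flow.
In the residual graph, reachable from s: {s, a, b, c, d, e}.
Min-cut edges: d→t (5), e→t (3); capacity 5 + 3 = 8.

8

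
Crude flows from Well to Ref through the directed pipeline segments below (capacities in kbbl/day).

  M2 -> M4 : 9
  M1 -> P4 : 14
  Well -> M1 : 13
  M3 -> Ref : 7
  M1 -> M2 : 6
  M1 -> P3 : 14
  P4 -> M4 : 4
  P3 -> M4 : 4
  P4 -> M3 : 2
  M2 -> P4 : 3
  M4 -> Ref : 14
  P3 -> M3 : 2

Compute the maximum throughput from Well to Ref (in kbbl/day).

13

Augment Well→M1→P4→M4→Ref: bottleneck 4, flow now 4.
Augment Well→M1→P4→M3→Ref: bottleneck 2, flow now 6.
Augment Well→M1→P3→M4→Ref: bottleneck 4, flow now 10.
Augment Well→M1→P3→M3→Ref: bottleneck 2, flow now 12.
Augment Well→M1→M2→M4→Ref: bottleneck 1, flow now 13.
No augmenting path remains; maximum flow = 13.
In the residual graph, reachable from Well: {Well}.
Min-cut edges: Well→M1 (13); capacity 13 = 13.
This cut is saturated, so no flow can exceed 13.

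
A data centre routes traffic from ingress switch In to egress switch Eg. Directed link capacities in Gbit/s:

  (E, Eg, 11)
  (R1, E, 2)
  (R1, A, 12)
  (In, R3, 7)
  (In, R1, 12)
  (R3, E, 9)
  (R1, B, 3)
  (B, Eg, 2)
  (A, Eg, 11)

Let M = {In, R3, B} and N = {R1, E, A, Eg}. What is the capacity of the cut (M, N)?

Edges leaving {In, R3, B}: In→R1 (12), R3→E (9), B→Eg (2).
Cut capacity = 12 + 9 + 2 = 23.

23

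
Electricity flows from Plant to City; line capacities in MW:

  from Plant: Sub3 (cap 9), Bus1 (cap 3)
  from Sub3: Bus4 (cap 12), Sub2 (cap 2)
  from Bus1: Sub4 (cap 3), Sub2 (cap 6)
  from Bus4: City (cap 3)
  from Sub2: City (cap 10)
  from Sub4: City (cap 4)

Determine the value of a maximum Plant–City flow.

Augment Plant→Sub3→Bus4→City: bottleneck 3, flow now 3.
Augment Plant→Sub3→Sub2→City: bottleneck 2, flow now 5.
Augment Plant→Bus1→Sub2→City: bottleneck 3, flow now 8.
No augmenting path remains; maximum flow = 8.
In the residual graph, reachable from Plant: {Plant, Sub3, Bus4}.
Min-cut edges: Plant→Bus1 (3), Sub3→Sub2 (2), Bus4→City (3); capacity 3 + 2 + 3 = 8.
This cut is saturated, so no flow can exceed 8.

8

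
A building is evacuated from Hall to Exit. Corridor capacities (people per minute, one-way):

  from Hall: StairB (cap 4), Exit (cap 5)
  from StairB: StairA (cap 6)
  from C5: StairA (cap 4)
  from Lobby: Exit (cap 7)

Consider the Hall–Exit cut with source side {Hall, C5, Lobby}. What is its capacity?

20

Edges leaving {Hall, C5, Lobby}: Hall→StairB (4), Hall→Exit (5), C5→StairA (4), Lobby→Exit (7).
Cut capacity = 4 + 5 + 4 + 7 = 20.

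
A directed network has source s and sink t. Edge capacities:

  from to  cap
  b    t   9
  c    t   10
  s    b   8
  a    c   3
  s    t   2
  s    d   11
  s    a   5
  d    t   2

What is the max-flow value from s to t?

15

Augment s→t: bottleneck 2, flow now 2.
Augment s→b→t: bottleneck 8, flow now 10.
Augment s→d→t: bottleneck 2, flow now 12.
Augment s→a→c→t: bottleneck 3, flow now 15.
No augmenting path remains; maximum flow = 15.
In the residual graph, reachable from s: {s, a, d}.
Min-cut edges: s→b (8), s→t (2), a→c (3), d→t (2); capacity 8 + 2 + 3 + 2 = 15.
This cut is saturated, so no flow can exceed 15.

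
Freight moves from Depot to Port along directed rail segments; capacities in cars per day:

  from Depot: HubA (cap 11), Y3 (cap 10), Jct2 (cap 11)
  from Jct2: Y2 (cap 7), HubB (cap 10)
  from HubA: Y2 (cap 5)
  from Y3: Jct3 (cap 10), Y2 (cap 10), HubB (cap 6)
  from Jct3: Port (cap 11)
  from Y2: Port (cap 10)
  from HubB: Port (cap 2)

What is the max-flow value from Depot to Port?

22

Augment Depot→Jct2→Y2→Port: bottleneck 7, flow now 7.
Augment Depot→Jct2→HubB→Port: bottleneck 2, flow now 9.
Augment Depot→HubA→Y2→Port: bottleneck 3, flow now 12.
Augment Depot→Y3→Jct3→Port: bottleneck 10, flow now 22.
No augmenting path remains; maximum flow = 22.
In the residual graph, reachable from Depot: {Depot, Jct2, HubA, Y2, HubB}.
Min-cut edges: Depot→Y3 (10), Y2→Port (10), HubB→Port (2); capacity 10 + 10 + 2 = 22.
This cut is saturated, so no flow can exceed 22.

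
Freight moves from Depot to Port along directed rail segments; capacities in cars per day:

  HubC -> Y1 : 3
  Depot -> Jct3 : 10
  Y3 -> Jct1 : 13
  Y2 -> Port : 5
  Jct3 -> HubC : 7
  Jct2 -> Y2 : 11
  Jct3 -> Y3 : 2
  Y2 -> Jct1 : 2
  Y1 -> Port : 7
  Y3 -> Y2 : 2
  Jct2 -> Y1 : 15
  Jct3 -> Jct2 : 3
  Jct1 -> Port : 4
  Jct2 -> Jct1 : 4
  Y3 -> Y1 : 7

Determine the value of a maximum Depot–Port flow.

Augment Depot→Jct3→Y3→Y1→Port: bottleneck 2, flow now 2.
Augment Depot→Jct3→Jct2→Y1→Port: bottleneck 3, flow now 5.
Augment Depot→Jct3→HubC→Y1→Port: bottleneck 2, flow now 7.
Augment Depot→Jct3→HubC→Y1→Y3→Y2→Port: bottleneck 1, flow now 8. (uses reverse residual edge)
No augmenting path remains; maximum flow = 8.
In the residual graph, reachable from Depot: {Depot, Jct3, HubC}.
Min-cut edges: Jct3→Y3 (2), Jct3→Jct2 (3), HubC→Y1 (3); capacity 2 + 3 + 3 = 8.
This cut is saturated, so no flow can exceed 8.

8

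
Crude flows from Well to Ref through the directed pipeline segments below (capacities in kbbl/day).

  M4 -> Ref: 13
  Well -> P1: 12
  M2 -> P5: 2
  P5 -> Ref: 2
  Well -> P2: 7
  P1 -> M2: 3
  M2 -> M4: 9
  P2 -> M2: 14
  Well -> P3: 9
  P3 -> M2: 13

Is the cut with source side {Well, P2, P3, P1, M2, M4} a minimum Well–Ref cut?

Given cut capacity: 2 + 13 = 15.
Augment Well→P2→M2→P5→Ref: bottleneck 2, flow now 2.
Augment Well→P2→M2→M4→Ref: bottleneck 5, flow now 7.
Augment Well→P3→M2→M4→Ref: bottleneck 4, flow now 11.
No augmenting path remains; maximum flow = 11.
In the residual graph, reachable from Well: {Well, P2, P3, P1, M2}.
Min-cut edges: M2→P5 (2), M2→M4 (9); capacity 2 + 9 = 11.
Cut capacity 15 exceeds the max flow 11, so it is not minimum.

No — its capacity is 15, but the minimum cut has capacity 11.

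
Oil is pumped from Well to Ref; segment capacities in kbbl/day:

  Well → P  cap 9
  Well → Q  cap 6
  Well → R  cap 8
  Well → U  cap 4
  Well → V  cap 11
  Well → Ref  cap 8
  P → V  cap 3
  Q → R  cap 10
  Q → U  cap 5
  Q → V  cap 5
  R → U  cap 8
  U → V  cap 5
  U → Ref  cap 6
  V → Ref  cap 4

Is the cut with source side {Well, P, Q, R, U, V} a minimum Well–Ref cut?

Given cut capacity: 8 + 6 + 4 = 18.
Augment Well→Ref: bottleneck 8, flow now 8.
Augment Well→U→Ref: bottleneck 4, flow now 12.
Augment Well→V→Ref: bottleneck 4, flow now 16.
Augment Well→Q→U→Ref: bottleneck 2, flow now 18.
No augmenting path remains; maximum flow = 18.
Cut capacity 18 equals the max flow, so it is a minimum cut.

Yes — it is a minimum cut (capacity 18).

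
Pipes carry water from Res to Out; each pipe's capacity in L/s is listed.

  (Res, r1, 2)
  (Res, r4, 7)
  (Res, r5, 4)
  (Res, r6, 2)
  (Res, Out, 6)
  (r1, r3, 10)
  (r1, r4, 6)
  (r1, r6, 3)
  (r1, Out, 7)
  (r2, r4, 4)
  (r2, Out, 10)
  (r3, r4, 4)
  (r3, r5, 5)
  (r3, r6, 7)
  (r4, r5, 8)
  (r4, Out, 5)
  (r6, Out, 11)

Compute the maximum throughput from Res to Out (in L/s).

Augment Res→Out: bottleneck 6, flow now 6.
Augment Res→r1→Out: bottleneck 2, flow now 8.
Augment Res→r4→Out: bottleneck 5, flow now 13.
Augment Res→r6→Out: bottleneck 2, flow now 15.
No augmenting path remains; maximum flow = 15.
In the residual graph, reachable from Res: {Res, r4, r5}.
Min-cut edges: Res→r1 (2), Res→r6 (2), Res→Out (6), r4→Out (5); capacity 2 + 2 + 6 + 5 = 15.
This cut is saturated, so no flow can exceed 15.

15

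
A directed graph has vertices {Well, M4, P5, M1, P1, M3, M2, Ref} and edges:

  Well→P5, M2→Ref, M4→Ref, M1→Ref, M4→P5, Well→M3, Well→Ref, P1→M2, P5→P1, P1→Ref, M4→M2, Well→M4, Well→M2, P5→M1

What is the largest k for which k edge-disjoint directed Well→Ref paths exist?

Assign every edge capacity 1; by Menger, the answer equals the max flow.
Path Well→Ref (+1); total 1.
Path Well→M4→Ref (+1); total 2.
Path Well→M2→Ref (+1); total 3.
Path Well→P5→M1→Ref (+1); total 4.
No residual Well→Ref path; max flow = 4.
Certifying cut of size 4: {Well→M2, Well→M4, Well→P5, Well→Ref}.

4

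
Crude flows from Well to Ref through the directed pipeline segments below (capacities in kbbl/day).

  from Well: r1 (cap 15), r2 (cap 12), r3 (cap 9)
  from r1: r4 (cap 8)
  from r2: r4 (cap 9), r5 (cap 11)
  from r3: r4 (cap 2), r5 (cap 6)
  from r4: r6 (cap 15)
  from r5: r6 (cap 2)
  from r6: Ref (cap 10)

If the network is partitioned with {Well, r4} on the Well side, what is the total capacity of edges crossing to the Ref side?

Edges leaving {Well, r4}: Well→r1 (15), Well→r2 (12), Well→r3 (9), r4→r6 (15).
Cut capacity = 15 + 12 + 9 + 15 = 51.

51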